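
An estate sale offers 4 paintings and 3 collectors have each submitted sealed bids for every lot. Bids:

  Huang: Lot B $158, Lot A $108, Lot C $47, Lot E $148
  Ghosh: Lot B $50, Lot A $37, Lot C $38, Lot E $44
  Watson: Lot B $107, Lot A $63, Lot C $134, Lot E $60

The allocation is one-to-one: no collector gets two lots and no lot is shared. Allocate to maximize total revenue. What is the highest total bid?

Max total: $336

Optimal: Huang→Lot B ($158), Ghosh→Lot E ($44), Watson→Lot C ($134) — total 158+44+134 = $336.
Column-greedy (each lot in turn goes to its best remaining collector) gives $259, worse by 77.
No other one-to-one assignment exceeds $336.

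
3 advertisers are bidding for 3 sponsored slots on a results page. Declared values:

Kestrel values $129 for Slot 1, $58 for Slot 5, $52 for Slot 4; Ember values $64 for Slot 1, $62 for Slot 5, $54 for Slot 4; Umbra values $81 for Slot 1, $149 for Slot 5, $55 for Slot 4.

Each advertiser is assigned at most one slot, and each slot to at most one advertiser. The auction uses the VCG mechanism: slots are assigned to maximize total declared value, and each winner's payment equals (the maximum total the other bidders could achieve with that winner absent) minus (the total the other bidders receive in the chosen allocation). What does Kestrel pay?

Efficient allocation: Kestrel→Slot 1 ($129), Ember→Slot 4 ($54), Umbra→Slot 5 ($149); total welfare W = $332.
Kestrel receives Slot 1 at value $129, so the others get W − 129 = $203.
Without Kestrel: best allocation of the remaining 2 bidders over all 3 slots is Ember→Slot 1 ($64), Umbra→Slot 5 ($149), total $213.
VCG payment = (others' best without Kestrel) − (others' welfare with Kestrel) = 213 − 203 = $10.

Kestrel pays $10.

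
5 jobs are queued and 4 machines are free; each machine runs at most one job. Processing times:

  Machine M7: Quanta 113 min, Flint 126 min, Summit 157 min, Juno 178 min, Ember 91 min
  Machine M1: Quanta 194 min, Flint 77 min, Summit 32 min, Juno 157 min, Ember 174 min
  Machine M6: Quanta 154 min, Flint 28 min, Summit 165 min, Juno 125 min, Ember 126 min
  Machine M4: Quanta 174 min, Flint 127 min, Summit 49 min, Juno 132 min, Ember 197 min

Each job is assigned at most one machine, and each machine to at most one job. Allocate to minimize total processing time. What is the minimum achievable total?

This is the linear assignment problem.
Optimal: Ember→Machine M7 (91 min), Summit→Machine M1 (32 min), Flint→Machine M6 (28 min), Juno→Machine M4 (132 min) — total 91+32+28+132 = 283 min.
Row-greedy (each job in turn takes its cheapest remaining machine) gives 305 min, worse by 22.
Every other assignment is strictly worse.

Minimum total: 283 min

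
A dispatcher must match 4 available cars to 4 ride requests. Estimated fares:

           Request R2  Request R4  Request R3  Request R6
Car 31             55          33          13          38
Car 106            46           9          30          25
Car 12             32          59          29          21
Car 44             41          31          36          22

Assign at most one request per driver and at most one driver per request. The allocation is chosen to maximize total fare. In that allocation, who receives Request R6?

Optimal: Car 31→Request R6 ($38), Car 106→Request R2 ($46), Car 12→Request R4 ($59), Car 44→Request R3 ($36) — total 38+46+59+36 = $179.
Max-entry greedy (repeatedly take the single best remaining cell) gives $175, worse by 4.
Next-best assignment: Car 31→Request R2, Car 106→Request R6, Car 12→Request R4, Car 44→Request R3 = $175.
No other one-to-one assignment exceeds $179.
Car 31's own top request is Request R2 ($55), but forcing Car 31→Request R2 and reassigning the rest optimally gives only $175 — worse by 4.

Car 31 receives Request R6.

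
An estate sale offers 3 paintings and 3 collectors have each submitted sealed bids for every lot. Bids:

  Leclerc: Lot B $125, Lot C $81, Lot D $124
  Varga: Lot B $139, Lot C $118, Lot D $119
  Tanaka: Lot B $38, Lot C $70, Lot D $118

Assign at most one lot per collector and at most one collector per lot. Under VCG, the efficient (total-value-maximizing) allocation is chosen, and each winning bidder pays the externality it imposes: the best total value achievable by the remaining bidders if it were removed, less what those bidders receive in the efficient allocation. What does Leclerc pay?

Efficient allocation: Leclerc→Lot B ($125), Varga→Lot C ($118), Tanaka→Lot D ($118); total welfare W = $361.
Leclerc receives Lot B at value $125, so the others get W − 125 = $236.
Without Leclerc: best allocation of the remaining 2 bidders over all 3 lots is Varga→Lot B ($139), Tanaka→Lot D ($118), total $257.
VCG payment = (others' best without Leclerc) − (others' welfare with Leclerc) = 257 − 236 = $21.

Leclerc pays $21.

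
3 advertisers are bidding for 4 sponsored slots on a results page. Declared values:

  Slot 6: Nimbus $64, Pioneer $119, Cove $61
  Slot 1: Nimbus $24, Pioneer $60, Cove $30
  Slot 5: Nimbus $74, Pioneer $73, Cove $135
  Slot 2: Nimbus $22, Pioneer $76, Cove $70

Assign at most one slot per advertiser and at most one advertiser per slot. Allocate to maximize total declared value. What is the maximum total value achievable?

This is the linear assignment problem.
Optimal: Nimbus→Slot 1 ($24), Pioneer→Slot 6 ($119), Cove→Slot 5 ($135) — total 24+119+135 = $278.
Column-greedy (each slot in turn goes to its best remaining advertiser) gives $223, worse by 55.
Next-best assignment: Nimbus→Slot 2, Pioneer→Slot 6, Cove→Slot 5 = $276.
Checked against all permutations: $278 is optimal.

Maximum total: $278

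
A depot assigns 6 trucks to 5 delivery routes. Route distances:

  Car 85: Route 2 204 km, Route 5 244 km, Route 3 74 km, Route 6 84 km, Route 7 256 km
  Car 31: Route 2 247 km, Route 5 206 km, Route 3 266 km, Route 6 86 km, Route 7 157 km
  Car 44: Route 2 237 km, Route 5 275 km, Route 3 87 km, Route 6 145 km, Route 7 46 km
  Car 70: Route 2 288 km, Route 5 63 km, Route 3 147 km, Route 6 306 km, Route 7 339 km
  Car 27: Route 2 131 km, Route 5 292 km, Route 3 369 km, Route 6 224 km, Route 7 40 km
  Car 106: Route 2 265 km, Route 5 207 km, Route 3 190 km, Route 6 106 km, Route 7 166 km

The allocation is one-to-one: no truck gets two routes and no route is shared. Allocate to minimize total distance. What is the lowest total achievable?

Optimal: Car 27→Route 2 (131 km), Car 70→Route 5 (63 km), Car 85→Route 3 (74 km), Car 31→Route 6 (86 km), Car 44→Route 7 (46 km) — total 131+63+74+86+46 = 400 km.
Min-entry greedy (repeatedly take the single cheapest remaining cell) gives 500 km, worse by 100.

Minimum total: 400 km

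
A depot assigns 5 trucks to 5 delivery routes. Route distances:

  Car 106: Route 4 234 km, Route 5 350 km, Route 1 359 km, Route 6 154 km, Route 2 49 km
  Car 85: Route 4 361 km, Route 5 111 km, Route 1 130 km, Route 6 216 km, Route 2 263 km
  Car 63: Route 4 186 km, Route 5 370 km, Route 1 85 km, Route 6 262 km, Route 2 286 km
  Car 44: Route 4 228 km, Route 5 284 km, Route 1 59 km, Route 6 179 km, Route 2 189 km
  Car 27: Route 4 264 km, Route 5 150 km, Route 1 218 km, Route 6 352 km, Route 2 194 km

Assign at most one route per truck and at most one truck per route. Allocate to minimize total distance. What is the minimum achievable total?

Optimal: Car 106→Route 2 (49 km), Car 85→Route 6 (216 km), Car 63→Route 4 (186 km), Car 44→Route 1 (59 km), Car 27→Route 5 (150 km) — total 49+216+186+59+150 = 660 km.
Row-greedy (each truck in turn takes its cheapest remaining route) gives 688 km, worse by 28.

Min total: 660 km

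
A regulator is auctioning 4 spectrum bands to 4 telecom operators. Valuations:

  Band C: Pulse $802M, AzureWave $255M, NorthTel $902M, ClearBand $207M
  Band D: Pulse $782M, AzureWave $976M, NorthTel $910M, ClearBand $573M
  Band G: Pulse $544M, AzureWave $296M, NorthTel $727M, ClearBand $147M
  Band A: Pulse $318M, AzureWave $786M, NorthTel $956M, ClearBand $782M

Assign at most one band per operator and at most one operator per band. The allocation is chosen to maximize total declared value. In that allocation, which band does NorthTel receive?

Treat this as an assignment problem: match each operator to one band.
Optimal: Pulse→Band C ($802M), AzureWave→Band D ($976M), NorthTel→Band G ($727M), ClearBand→Band A ($782M) — total 802+976+727+782 = $3287M.
Max-entry greedy (repeatedly take the single best remaining cell) gives $2881M, worse by 406.
NorthTel's own top band is Band A ($956M), but forcing NorthTel→Band A and reassigning the rest optimally gives only $2881M — worse by 406.

NorthTel receives Band G.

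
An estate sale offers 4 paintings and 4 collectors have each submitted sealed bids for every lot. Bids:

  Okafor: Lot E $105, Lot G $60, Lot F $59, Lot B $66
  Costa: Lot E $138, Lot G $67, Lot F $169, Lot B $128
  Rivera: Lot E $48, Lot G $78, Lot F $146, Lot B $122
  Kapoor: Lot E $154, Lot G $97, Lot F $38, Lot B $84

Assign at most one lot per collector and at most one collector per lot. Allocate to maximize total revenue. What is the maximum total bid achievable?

Maximum total: $505

Optimal: Okafor→Lot G ($60), Costa→Lot F ($169), Rivera→Lot B ($122), Kapoor→Lot E ($154) — total 60+169+122+154 = $505.
Column-greedy (each lot in turn goes to its best remaining collector) gives $467, worse by 38.
Next-best assignment: Okafor→Lot E, Costa→Lot F, Rivera→Lot B, Kapoor→Lot G = $493.
Swapping Rivera↔Costa (Rivera→Lot F $146, Costa→Lot B $128) loses 17.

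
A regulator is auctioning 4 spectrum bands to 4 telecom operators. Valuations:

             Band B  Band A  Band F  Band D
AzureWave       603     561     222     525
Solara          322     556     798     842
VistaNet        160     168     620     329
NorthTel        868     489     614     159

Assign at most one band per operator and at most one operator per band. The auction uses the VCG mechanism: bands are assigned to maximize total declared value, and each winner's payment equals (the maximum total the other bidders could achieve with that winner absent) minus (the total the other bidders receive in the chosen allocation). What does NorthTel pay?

NorthTel pays $42M.

Efficient allocation: AzureWave→Band A ($561M), Solara→Band D ($842M), VistaNet→Band F ($620M), NorthTel→Band B ($868M); total welfare W = $2891M.
NorthTel receives Band B at value $868M, so the others get W − 868 = $2023M.
Without NorthTel: best allocation of the remaining 3 bidders over all 4 bands is AzureWave→Band B ($603M), Solara→Band D ($842M), VistaNet→Band F ($620M), total $2065M.
VCG payment = (others' best without NorthTel) − (others' welfare with NorthTel) = 2065 − 2023 = $42M.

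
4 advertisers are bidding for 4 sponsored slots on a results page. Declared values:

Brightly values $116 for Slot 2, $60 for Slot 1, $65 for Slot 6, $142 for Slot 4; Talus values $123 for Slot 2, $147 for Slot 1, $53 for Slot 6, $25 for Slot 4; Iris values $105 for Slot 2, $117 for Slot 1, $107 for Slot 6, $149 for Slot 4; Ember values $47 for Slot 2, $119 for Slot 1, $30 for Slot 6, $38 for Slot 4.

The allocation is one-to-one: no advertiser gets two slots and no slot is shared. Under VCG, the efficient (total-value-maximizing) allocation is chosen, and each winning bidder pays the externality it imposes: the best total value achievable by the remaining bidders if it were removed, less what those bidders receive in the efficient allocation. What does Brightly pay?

Efficient allocation: Brightly→Slot 4 ($142), Talus→Slot 2 ($123), Iris→Slot 6 ($107), Ember→Slot 1 ($119); total welfare W = $491.
Brightly receives Slot 4 at value $142, so the others get W − 142 = $349.
Without Brightly: best allocation of the remaining 3 bidders over all 4 slots is Talus→Slot 2 ($123), Iris→Slot 4 ($149), Ember→Slot 1 ($119), total $391.
VCG payment = (others' best without Brightly) − (others' welfare with Brightly) = 391 − 349 = $42.

Brightly pays $42.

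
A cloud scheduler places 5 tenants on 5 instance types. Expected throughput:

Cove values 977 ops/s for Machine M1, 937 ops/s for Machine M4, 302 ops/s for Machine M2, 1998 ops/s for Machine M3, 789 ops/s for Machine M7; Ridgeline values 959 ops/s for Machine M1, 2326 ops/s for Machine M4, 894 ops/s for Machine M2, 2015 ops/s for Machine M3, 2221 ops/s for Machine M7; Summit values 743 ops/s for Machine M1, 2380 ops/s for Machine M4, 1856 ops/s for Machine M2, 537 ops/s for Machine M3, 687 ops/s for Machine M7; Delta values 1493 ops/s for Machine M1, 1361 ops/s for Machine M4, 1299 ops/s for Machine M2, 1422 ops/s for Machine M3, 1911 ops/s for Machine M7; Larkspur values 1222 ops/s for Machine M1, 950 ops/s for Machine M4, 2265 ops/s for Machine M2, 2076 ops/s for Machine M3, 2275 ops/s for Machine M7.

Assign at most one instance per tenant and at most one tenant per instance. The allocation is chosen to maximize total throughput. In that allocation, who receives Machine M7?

Optimal: Cove→Machine M3 (1998 ops/s), Ridgeline→Machine M7 (2221 ops/s), Summit→Machine M4 (2380 ops/s), Delta→Machine M1 (1493 ops/s), Larkspur→Machine M2 (2265 ops/s) — total 1998+2221+2380+1493+2265 = 10357 ops/s.
Column-greedy (each instance in turn goes to its best remaining tenant) gives 8942 ops/s, worse by 1415.
Swapping Summit↔Cove (Summit→Machine M3 537 ops/s, Cove→Machine M4 937 ops/s) loses 2904.
No other one-to-one assignment exceeds 10357 ops/s.
Ridgeline's own top instance is Machine M4 (2326 ops/s), but forcing Ridgeline→Machine M4 and reassigning the rest optimally gives only 9948 ops/s — worse by 409.

Ridgeline receives Machine M7.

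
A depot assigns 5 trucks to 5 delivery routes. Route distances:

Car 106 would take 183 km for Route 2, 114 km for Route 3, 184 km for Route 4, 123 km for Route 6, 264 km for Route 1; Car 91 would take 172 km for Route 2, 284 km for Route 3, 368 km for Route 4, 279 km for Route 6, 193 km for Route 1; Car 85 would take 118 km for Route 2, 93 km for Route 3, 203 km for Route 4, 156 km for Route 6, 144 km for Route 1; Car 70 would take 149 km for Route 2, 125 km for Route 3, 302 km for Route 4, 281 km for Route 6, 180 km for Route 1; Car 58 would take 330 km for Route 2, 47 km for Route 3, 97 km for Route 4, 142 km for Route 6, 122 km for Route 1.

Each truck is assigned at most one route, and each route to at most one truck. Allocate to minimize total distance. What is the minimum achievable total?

This is a one-to-one assignment (minimum-cost bipartite matching).
Optimal: Car 106→Route 6 (123 km), Car 91→Route 1 (193 km), Car 85→Route 3 (93 km), Car 70→Route 2 (149 km), Car 58→Route 4 (97 km) — total 123+193+93+149+97 = 655 km.
Min-entry greedy (repeatedly take the single cheapest remaining cell) gives 836 km, worse by 181.
Swapping Car 106↔Car 85 (Car 106→Route 3 114 km, Car 85→Route 6 156 km) adds 54.
Every other assignment is strictly worse.

Minimum total: 655 km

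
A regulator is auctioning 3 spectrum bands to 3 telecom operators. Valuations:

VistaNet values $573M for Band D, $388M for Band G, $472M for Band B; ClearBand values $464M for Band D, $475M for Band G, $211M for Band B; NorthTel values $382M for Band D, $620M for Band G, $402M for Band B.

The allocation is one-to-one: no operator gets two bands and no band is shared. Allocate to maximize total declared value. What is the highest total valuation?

Optimal: VistaNet→Band B ($472M), ClearBand→Band D ($464M), NorthTel→Band G ($620M) — total 472+464+620 = $1556M.
Swapping ClearBand↔VistaNet (ClearBand→Band B $211M, VistaNet→Band D $573M) loses 152.
No other one-to-one assignment exceeds $1556M.

Max total: $1556M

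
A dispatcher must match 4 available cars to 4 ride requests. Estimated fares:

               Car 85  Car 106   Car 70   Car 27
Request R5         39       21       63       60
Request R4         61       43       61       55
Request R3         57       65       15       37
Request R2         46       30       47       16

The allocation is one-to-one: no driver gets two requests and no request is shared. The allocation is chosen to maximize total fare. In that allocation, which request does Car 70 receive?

Treat this as an assignment problem: match each driver to one request.
Optimal: Car 85→Request R4 ($61), Car 106→Request R3 ($65), Car 70→Request R2 ($47), Car 27→Request R5 ($60) — total 61+65+47+60 = $233.
Max-entry greedy (repeatedly take the single best remaining cell) gives $205, worse by 28.
Next-best assignment: Car 85→Request R2, Car 106→Request R3, Car 70→Request R4, Car 27→Request R5 = $232.
Swapping Car 70↔Car 27 (Car 70→Request R5 $63, Car 27→Request R2 $16) loses 28.
No other one-to-one assignment exceeds $233.
Car 70's own top request is Request R5 ($63), but forcing Car 70→Request R5 and reassigning the rest optimally gives only $229 — worse by 4.

Car 70 receives Request R2.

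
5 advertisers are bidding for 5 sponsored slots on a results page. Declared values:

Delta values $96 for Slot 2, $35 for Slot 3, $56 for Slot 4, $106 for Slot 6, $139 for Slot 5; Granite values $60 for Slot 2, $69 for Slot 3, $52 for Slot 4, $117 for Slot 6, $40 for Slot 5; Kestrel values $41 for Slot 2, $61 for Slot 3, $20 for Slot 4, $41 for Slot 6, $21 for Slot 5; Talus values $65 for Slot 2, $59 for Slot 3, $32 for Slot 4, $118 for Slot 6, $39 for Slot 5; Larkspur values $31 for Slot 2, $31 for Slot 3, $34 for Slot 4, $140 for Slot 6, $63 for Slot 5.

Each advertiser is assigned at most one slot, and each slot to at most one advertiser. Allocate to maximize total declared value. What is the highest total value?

Optimal: Delta→Slot 5 ($139), Granite→Slot 4 ($52), Kestrel→Slot 3 ($61), Talus→Slot 2 ($65), Larkspur→Slot 6 ($140) — total 139+52+61+65+140 = $457.
Row-greedy (each advertiser in turn takes its best remaining slot) gives $416, worse by 41.

Maximum total: $457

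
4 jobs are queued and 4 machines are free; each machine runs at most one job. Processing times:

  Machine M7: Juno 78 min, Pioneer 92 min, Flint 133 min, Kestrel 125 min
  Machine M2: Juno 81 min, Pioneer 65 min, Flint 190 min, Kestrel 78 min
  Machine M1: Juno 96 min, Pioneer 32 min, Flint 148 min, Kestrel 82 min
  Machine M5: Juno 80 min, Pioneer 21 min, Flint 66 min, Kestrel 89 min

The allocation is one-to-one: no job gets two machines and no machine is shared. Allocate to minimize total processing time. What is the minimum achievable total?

Optimal: Juno→Machine M7 (78 min), Pioneer→Machine M1 (32 min), Flint→Machine M5 (66 min), Kestrel→Machine M2 (78 min) — total 78+32+66+78 = 254 min.
Row-greedy (each job in turn takes its cheapest remaining machine) gives 325 min, worse by 71.
Swapping Pioneer↔Kestrel (Pioneer→Machine M2 65 min, Kestrel→Machine M1 82 min) adds 37.
Checked against all permutations: 254 min is optimal.

Minimum total: 254 min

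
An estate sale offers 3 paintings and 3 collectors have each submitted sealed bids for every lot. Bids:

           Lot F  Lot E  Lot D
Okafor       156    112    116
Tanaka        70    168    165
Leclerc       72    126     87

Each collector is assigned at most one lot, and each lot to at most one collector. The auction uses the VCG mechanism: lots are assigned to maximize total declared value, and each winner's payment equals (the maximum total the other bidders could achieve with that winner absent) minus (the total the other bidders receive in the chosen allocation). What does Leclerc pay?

Leclerc pays $3.

Efficient allocation: Okafor→Lot F ($156), Tanaka→Lot D ($165), Leclerc→Lot E ($126); total welfare W = $447.
Leclerc receives Lot E at value $126, so the others get W − 126 = $321.
Without Leclerc: best allocation of the remaining 2 bidders over all 3 lots is Okafor→Lot F ($156), Tanaka→Lot E ($168), total $324.
VCG payment = (others' best without Leclerc) − (others' welfare with Leclerc) = 324 − 321 = $3.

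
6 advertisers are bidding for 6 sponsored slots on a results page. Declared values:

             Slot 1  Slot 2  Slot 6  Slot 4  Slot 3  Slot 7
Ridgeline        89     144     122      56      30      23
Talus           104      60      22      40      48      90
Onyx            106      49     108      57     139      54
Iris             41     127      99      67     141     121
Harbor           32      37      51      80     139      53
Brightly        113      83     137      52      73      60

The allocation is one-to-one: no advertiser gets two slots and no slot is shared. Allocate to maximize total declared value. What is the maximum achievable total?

Maximum total: $725

This is a one-to-one assignment (maximum-weight bipartite matching).
Optimal: Ridgeline→Slot 2 ($144), Talus→Slot 1 ($104), Onyx→Slot 3 ($139), Iris→Slot 7 ($121), Harbor→Slot 4 ($80), Brightly→Slot 6 ($137) — total 144+104+139+121+80+137 = $725.
Max-entry greedy (repeatedly take the single best remaining cell) gives $698, worse by 27.
Every other assignment is strictly worse.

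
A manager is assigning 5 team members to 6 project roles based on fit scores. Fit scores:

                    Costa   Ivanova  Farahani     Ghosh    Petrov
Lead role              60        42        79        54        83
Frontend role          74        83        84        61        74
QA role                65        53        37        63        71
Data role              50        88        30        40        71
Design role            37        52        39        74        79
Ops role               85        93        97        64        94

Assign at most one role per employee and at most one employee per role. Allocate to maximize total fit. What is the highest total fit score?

Maximum total: 416 pts

Optimal: Costa→Frontend role (74 pts), Ivanova→Data role (88 pts), Farahani→Ops role (97 pts), Ghosh→Design role (74 pts), Petrov→Lead role (83 pts) — total 74+88+97+74+83 = 416 pts.
Column-greedy (each role in turn goes to its best remaining employee) gives 394 pts, worse by 22.
Swapping Costa↔Farahani (Costa→Ops role 85 pts, Farahani→Frontend role 84 pts) loses 2.
Every other assignment is strictly worse.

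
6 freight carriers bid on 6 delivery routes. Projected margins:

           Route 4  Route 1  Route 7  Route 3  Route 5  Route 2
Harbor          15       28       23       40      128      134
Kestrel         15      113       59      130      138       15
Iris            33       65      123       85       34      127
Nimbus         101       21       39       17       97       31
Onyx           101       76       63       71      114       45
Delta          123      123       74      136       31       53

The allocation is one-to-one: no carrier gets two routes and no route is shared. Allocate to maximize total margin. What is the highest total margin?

Maximum total: $725k

This is a one-to-one assignment (maximum-weight bipartite matching).
Optimal: Harbor→Route 2 ($134k), Kestrel→Route 3 ($130k), Iris→Route 7 ($123k), Nimbus→Route 4 ($101k), Onyx→Route 5 ($114k), Delta→Route 1 ($123k) — total 134+130+123+101+114+123 = $725k.
Row-greedy (each carrier in turn takes its best remaining route) gives $708k, worse by 17.
Checked against all permutations: $725k is optimal.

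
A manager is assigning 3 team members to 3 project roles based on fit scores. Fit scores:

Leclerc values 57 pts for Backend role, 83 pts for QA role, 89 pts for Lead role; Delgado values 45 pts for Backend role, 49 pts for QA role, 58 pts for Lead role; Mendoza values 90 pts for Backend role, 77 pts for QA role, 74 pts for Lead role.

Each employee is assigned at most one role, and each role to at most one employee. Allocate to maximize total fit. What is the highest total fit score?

Optimal: Leclerc→QA role (83 pts), Delgado→Lead role (58 pts), Mendoza→Backend role (90 pts) — total 83+58+90 = 231 pts.

Maximum total: 231 pts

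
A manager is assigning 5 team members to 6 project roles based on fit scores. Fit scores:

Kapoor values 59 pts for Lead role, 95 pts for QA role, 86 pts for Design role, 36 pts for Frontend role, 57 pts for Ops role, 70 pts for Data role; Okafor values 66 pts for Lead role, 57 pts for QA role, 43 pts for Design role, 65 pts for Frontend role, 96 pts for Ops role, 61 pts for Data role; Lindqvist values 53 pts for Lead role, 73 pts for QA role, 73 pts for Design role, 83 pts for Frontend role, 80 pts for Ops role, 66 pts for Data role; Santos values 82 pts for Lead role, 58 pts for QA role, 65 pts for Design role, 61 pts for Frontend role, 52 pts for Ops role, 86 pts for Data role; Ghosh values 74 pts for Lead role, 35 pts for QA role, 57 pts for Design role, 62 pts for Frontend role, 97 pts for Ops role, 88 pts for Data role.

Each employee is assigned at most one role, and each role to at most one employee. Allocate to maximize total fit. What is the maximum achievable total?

Optimal: Kapoor→QA role (95 pts), Okafor→Ops role (96 pts), Lindqvist→Frontend role (83 pts), Santos→Lead role (82 pts), Ghosh→Data role (88 pts) — total 95+96+83+82+88 = 444 pts.
Row-greedy (each employee in turn takes its best remaining role) gives 434 pts, worse by 10.

Maximum total: 444 pts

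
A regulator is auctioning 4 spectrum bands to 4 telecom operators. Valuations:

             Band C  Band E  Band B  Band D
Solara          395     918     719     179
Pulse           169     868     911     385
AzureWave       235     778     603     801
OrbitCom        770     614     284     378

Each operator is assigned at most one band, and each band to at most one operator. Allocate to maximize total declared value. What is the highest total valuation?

Max total: $3400M

Optimal: Solara→Band E ($918M), Pulse→Band B ($911M), AzureWave→Band D ($801M), OrbitCom→Band C ($770M) — total 918+911+801+770 = $3400M.
Checked against all permutations: $3400M is optimal.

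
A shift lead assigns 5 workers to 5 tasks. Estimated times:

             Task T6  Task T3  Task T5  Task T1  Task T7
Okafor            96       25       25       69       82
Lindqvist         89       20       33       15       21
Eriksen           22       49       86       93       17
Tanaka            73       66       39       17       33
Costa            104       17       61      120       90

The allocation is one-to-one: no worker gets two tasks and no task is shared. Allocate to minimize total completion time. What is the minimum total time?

Optimal: Okafor→Task T5 (25 min), Lindqvist→Task T7 (21 min), Eriksen→Task T6 (22 min), Tanaka→Task T1 (17 min), Costa→Task T3 (17 min) — total 25+21+22+17+17 = 102 min.
Row-greedy (each worker in turn takes its cheapest remaining task) gives 200 min, worse by 98.
Next-best assignment: Okafor→Task T5, Lindqvist→Task T1, Eriksen→Task T6, Tanaka→Task T7, Costa→Task T3 = 112 min.
No other one-to-one assignment undercuts 102 min.

Min total: 102 min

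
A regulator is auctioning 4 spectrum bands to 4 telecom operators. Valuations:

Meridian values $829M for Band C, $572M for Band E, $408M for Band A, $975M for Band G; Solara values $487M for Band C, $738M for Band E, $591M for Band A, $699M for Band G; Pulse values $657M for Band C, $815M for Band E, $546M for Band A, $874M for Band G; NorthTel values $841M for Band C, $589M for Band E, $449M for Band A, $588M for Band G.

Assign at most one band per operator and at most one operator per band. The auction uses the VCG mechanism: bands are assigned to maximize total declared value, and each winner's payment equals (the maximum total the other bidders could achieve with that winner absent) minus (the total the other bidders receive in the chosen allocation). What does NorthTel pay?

Efficient allocation: Meridian→Band G ($975M), Solara→Band A ($591M), Pulse→Band E ($815M), NorthTel→Band C ($841M); total welfare W = $3222M.
NorthTel receives Band C at value $841M, so the others get W − 841 = $2381M.
Without NorthTel: best allocation of the remaining 3 bidders over all 4 bands is Meridian→Band C ($829M), Solara→Band E ($738M), Pulse→Band G ($874M), total $2441M.
VCG payment = (others' best without NorthTel) − (others' welfare with NorthTel) = 2441 − 2381 = $60M.

NorthTel pays $60M.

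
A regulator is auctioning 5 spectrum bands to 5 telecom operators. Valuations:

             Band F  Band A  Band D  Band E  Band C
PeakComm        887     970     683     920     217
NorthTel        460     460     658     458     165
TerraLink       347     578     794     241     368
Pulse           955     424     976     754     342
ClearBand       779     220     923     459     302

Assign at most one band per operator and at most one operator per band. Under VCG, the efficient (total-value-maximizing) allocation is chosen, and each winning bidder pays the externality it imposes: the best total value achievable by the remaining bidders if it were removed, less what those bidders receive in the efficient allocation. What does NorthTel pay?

NorthTel pays $160M.

Efficient allocation: PeakComm→Band A ($970M), NorthTel→Band E ($458M), TerraLink→Band C ($368M), Pulse→Band F ($955M), ClearBand→Band D ($923M); total welfare W = $3674M.
NorthTel receives Band E at value $458M, so the others get W − 458 = $3216M.
Without NorthTel: best allocation of the remaining 4 bidders over all 5 bands is PeakComm→Band E ($920M), TerraLink→Band A ($578M), Pulse→Band F ($955M), ClearBand→Band D ($923M), total $3376M.
VCG payment = (others' best without NorthTel) − (others' welfare with NorthTel) = 3376 − 3216 = $160M.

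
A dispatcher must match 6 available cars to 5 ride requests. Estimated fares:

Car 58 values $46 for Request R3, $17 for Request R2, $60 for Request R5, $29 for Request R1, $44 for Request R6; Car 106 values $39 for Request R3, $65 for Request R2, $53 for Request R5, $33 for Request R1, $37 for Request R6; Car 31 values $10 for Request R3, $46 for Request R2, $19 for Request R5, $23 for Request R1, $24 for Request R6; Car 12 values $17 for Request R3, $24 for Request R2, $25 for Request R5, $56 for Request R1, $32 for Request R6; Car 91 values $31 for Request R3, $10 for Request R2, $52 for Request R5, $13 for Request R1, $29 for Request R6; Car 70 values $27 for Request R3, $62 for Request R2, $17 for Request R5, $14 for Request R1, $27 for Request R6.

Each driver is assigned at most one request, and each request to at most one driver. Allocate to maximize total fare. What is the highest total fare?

Optimal: Car 58→Request R3 ($46), Car 70→Request R2 ($62), Car 91→Request R5 ($52), Car 12→Request R1 ($56), Car 106→Request R6 ($37) — total 46+62+52+56+37 = $253.
Row-greedy (each driver in turn takes its best remaining request) gives $236, worse by 17.
Swapping Car 12↔Car 106 (Car 12→Request R6 $32, Car 106→Request R1 $33) loses 28.

Maximum total: $253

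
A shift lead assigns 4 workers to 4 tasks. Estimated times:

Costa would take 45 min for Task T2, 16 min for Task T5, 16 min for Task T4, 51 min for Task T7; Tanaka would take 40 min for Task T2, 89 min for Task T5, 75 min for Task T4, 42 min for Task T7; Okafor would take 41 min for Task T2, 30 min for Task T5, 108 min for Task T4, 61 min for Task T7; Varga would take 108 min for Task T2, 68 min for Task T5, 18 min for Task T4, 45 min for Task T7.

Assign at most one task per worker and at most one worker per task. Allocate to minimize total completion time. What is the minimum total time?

Optimal: Costa→Task T5 (16 min), Tanaka→Task T7 (42 min), Okafor→Task T2 (41 min), Varga→Task T4 (18 min) — total 16+42+41+18 = 117 min.
Row-greedy (each worker in turn takes its cheapest remaining task) gives 135 min, worse by 18.
Swapping Okafor↔Costa (Okafor→Task T5 30 min, Costa→Task T2 45 min) adds 18.

Min total: 117 min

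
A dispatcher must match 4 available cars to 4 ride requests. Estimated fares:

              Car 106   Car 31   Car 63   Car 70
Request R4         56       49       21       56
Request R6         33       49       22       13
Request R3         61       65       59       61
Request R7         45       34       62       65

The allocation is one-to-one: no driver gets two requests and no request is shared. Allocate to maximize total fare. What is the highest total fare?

Maximum total: $229

Optimal: Car 106→Request R4 ($56), Car 31→Request R6 ($49), Car 63→Request R3 ($59), Car 70→Request R7 ($65) — total 56+49+59+65 = $229.
Max-entry greedy (repeatedly take the single best remaining cell) gives $208, worse by 21.
Swapping Car 106↔Car 63 (Car 106→Request R3 $61, Car 63→Request R4 $21) loses 33.
Checked against all permutations: $229 is optimal.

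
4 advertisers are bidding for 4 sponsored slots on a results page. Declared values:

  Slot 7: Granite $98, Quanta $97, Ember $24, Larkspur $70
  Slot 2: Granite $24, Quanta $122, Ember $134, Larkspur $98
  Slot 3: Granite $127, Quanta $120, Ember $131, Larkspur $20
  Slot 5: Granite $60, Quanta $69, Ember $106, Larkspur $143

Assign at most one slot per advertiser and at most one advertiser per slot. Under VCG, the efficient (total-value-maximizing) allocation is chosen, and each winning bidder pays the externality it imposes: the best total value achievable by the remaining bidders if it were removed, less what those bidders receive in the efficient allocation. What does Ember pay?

Ember pays $25.

Efficient allocation: Granite→Slot 3 ($127), Quanta→Slot 7 ($97), Ember→Slot 2 ($134), Larkspur→Slot 5 ($143); total welfare W = $501.
Ember receives Slot 2 at value $134, so the others get W − 134 = $367.
Without Ember: best allocation of the remaining 3 bidders over all 4 slots is Granite→Slot 3 ($127), Quanta→Slot 2 ($122), Larkspur→Slot 5 ($143), total $392.
VCG payment = (others' best without Ember) − (others' welfare with Ember) = 392 − 367 = $25.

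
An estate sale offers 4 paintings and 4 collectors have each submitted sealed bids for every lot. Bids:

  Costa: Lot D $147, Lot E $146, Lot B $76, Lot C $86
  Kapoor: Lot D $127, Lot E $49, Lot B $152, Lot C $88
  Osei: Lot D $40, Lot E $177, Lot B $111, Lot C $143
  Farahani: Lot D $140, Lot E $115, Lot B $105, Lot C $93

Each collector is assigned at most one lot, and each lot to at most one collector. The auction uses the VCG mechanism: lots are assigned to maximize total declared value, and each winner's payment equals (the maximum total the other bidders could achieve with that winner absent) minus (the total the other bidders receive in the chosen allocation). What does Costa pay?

Costa pays $34.

Efficient allocation: Costa→Lot E ($146), Kapoor→Lot B ($152), Osei→Lot C ($143), Farahani→Lot D ($140); total welfare W = $581.
Costa receives Lot E at value $146, so the others get W − 146 = $435.
Without Costa: best allocation of the remaining 3 bidders over all 4 lots is Kapoor→Lot B ($152), Osei→Lot E ($177), Farahani→Lot D ($140), total $469.
VCG payment = (others' best without Costa) − (others' welfare with Costa) = 469 − 435 = $34.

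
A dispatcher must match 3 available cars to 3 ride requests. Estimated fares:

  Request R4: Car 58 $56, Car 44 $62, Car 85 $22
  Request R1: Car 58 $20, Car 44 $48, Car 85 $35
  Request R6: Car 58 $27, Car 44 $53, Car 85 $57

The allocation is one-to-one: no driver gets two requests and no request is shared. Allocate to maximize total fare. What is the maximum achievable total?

Maximum total: $161

This is the linear assignment problem.
Optimal: Car 58→Request R4 ($56), Car 44→Request R1 ($48), Car 85→Request R6 ($57) — total 56+48+57 = $161.
Max-entry greedy (repeatedly take the single best remaining cell) gives $139, worse by 22.
Checked against all permutations: $161 is optimal.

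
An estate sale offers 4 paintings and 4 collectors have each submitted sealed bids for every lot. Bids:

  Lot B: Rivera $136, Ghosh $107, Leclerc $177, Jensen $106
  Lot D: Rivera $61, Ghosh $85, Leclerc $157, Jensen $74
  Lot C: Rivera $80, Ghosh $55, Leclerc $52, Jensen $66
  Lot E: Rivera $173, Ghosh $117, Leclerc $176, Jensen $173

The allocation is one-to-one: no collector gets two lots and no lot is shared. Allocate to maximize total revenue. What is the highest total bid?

Optimal: Rivera→Lot B ($136), Ghosh→Lot C ($55), Leclerc→Lot D ($157), Jensen→Lot E ($173) — total 136+55+157+173 = $521.
Row-greedy (each collector in turn takes its best remaining lot) gives $503, worse by 18.
Next-best assignment: Rivera→Lot C, Ghosh→Lot B, Leclerc→Lot D, Jensen→Lot E = $517.

Max total: $521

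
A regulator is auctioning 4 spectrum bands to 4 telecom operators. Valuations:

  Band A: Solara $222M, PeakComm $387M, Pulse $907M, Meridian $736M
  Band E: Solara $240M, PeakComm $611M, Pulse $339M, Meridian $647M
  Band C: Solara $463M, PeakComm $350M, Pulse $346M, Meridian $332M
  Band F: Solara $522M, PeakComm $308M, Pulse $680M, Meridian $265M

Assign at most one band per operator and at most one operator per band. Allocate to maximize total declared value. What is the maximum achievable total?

This is a one-to-one assignment (maximum-weight bipartite matching).
Optimal: Solara→Band C ($463M), PeakComm→Band E ($611M), Pulse→Band F ($680M), Meridian→Band A ($736M) — total 463+611+680+736 = $2490M.
Row-greedy (each operator in turn takes its best remaining band) gives $2372M, worse by 118.
Next-best assignment: Solara→Band F, PeakComm→Band C, Pulse→Band A, Meridian→Band E = $2426M.
Swapping Pulse↔PeakComm (Pulse→Band E $339M, PeakComm→Band F $308M) loses 644.
No other one-to-one assignment exceeds $2490M.

Maximum total: $2490M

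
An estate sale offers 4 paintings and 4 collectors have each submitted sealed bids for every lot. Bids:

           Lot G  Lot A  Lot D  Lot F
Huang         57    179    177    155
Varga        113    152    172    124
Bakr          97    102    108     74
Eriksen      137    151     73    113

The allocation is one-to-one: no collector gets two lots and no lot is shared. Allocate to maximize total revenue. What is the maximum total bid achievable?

Optimal: Huang→Lot F ($155), Varga→Lot D ($172), Bakr→Lot G ($97), Eriksen→Lot A ($151) — total 155+172+97+151 = $575.
Max-entry greedy (repeatedly take the single best remaining cell) gives $562, worse by 13.

Maximum total: $575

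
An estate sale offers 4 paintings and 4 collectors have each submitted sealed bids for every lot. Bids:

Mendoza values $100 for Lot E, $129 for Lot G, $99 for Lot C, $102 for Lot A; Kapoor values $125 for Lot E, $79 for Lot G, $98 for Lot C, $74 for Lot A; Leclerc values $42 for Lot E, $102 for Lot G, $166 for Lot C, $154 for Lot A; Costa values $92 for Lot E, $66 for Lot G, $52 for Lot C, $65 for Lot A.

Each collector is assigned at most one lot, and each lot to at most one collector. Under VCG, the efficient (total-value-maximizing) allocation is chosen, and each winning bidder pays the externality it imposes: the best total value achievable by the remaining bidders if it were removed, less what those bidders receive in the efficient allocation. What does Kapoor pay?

Efficient allocation: Mendoza→Lot G ($129), Kapoor→Lot E ($125), Leclerc→Lot C ($166), Costa→Lot A ($65); total welfare W = $485.
Kapoor receives Lot E at value $125, so the others get W − 125 = $360.
Without Kapoor: best allocation of the remaining 3 bidders over all 4 lots is Mendoza→Lot G ($129), Leclerc→Lot C ($166), Costa→Lot E ($92), total $387.
VCG payment = (others' best without Kapoor) − (others' welfare with Kapoor) = 387 − 360 = $27.

Kapoor pays $27.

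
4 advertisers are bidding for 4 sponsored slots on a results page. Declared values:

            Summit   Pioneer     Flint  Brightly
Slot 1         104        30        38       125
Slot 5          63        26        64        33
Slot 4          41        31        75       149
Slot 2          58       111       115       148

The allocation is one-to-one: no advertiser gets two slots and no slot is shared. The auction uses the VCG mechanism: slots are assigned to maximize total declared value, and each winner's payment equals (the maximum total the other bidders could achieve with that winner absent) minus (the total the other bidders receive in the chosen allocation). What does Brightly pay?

Brightly pays $11.

Efficient allocation: Summit→Slot 1 ($104), Pioneer→Slot 2 ($111), Flint→Slot 5 ($64), Brightly→Slot 4 ($149); total welfare W = $428.
Brightly receives Slot 4 at value $149, so the others get W − 149 = $279.
Without Brightly: best allocation of the remaining 3 bidders over all 4 slots is Summit→Slot 1 ($104), Pioneer→Slot 2 ($111), Flint→Slot 4 ($75), total $290.
VCG payment = (others' best without Brightly) − (others' welfare with Brightly) = 290 − 279 = $11.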